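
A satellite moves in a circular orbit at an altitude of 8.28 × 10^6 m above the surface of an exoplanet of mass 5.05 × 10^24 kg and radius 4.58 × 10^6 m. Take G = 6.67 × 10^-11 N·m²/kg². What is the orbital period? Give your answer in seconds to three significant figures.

15800 s

r = R + h = 4.58 × 10^6 + 8.28 × 10^6 = 1.286 × 10^7 m. Gravity provides the centripetal force: G M m / r² = m v² / r ⇒ v = √(GM/r) = 5118 m/s.
T = 2πr/v = 2π × 1.286 × 10^7 / 5118 = 15790 s.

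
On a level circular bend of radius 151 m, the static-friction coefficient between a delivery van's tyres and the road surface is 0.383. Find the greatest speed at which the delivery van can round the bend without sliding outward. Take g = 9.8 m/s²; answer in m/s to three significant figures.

Friction provides the centripetal force on a flat curve. At maximum speed it is at its limiting value: μ_s m g = m v²/r.
Mass cancels: v_max = √(μ_s g r) = √(0.383 × 9.8 × 151) = √566.8 = 23.81 m/s.

23.8 m/s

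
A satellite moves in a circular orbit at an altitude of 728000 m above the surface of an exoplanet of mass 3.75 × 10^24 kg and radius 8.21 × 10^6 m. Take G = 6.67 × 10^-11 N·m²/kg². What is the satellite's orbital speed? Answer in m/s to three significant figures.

5290 m/s

Orbital radius r = R + h = 8.21 × 10^6 + 728000 = 8.938 × 10^6 m.
Gravity supplies the centripetal force: G M m / r² = m v² / r, so v = √(GM/r).
v = √(6.67 × 10^-11 × 3.75 × 10^24 / 8.938 × 10^6) = √(2.798 × 10^7) = 5290 m/s.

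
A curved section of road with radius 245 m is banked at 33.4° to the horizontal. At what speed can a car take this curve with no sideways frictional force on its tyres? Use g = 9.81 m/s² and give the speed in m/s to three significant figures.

39.8 m/s

On a frictionless banked curve, N sinθ = mv²/r and N cosθ = mg, so tanθ = v²/(rg).
v = √(r g tanθ) = √(245 × 9.81 × tan 33.4°) = √(245 × 9.81 × 0.6594) = √1585 = 39.81 m/s.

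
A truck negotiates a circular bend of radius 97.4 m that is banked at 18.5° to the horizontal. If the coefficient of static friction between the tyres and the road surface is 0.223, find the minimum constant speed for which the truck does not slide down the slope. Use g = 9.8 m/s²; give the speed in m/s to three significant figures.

At the minimum speed, friction acts up the slope at its limiting value f = μN. Radially (horizontal, toward centre): N sinθ − μN cosθ = mv²/r. Vertically: N cosθ + μN sinθ = mg.
Dividing: v² = r g (sinθ − μcosθ)/(cosθ + μsinθ).
sinθ − μcosθ = 0.3173 − 0.223×0.9483 = 0.1058; cosθ + μsinθ = 0.9483 + 0.223×0.3173 = 1.019.
v² = 97.4 × 9.8 × 0.1058/1.019 = 99.12 m²/s², so v = 9.956 m/s.

9.96 m/s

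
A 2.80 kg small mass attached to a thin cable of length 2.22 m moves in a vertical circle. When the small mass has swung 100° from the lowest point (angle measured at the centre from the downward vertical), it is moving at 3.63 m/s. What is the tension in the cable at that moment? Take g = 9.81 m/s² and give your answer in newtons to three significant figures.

Take the radial direction toward the centre of the circle as positive. The component of the weight along the string toward the centre is −mg cos φ (φ measured from the bottom), so Newton's second law along the string gives T − mg cos φ = m v²/r.
cos 100° = -0.1736, so T = m(v²/r + g cos φ) = 2.80 × ((3.63)²/2.22 + 9.81 × -0.1736) = 2.80 × (5.936 + (-1.703)) = 2.80 × 4.232 = 11.85 N.

11.8 N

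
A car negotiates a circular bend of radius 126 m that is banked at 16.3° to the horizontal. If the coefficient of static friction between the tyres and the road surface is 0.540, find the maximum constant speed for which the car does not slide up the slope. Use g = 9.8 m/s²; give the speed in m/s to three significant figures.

34.9 m/s

At the maximum speed, friction acts down the slope at its limiting value f = μN. Radially (horizontal, toward centre): N sinθ + μN cosθ = mv²/r. Vertically: N cosθ − μN sinθ = mg.
Dividing: v² = r g (sinθ + μcosθ)/(cosθ − μsinθ).
sinθ + μcosθ = 0.2807 + 0.540×0.9598 = 0.7990; cosθ − μsinθ = 0.9598 − 0.540×0.2807 = 0.8082.
v² = 126 × 9.8 × 0.7990/0.8082 = 1221 m²/s², so v = 34.94 m/s.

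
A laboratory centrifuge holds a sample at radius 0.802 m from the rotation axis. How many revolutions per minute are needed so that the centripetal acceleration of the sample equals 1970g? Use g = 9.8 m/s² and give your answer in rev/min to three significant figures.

Require ω²r = 1970g, so ω = √(1970 × 9.8/0.802) = 155.2 rad/s.
In rev/min: ω × 60/(2π) = 155.2 × 60/(2π) = 1482 rev/min.

1480 rev/min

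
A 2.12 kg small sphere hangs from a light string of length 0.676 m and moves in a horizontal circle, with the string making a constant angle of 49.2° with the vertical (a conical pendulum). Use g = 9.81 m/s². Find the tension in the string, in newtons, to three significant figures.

Vertically the bob has no acceleration, so T cosθ = mg.
T = mg/cosθ = 2.12 × 9.81 / cos 49.2° = 20.80/0.6534 = 31.83 N.

31.8 N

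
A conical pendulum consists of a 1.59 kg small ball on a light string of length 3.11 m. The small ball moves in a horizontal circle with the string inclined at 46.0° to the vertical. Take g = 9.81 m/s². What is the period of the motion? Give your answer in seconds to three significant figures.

r = L sinθ = 2.237 m. From T sinθ = mω²r and T cosθ = mg: tanθ = ω²r/g, so ω² = g tanθ / r = g/(L cosθ).
ω = √(g/(L cosθ)) = √(9.81/(3.11 × 0.6947)) = √4.541 = 2.131 rad/s.
Period = 2π/ω = 2.949 s.

2.95 s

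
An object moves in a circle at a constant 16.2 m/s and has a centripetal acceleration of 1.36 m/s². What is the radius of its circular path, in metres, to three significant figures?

a_c = v²/r ⇒ r = v²/a_c = (16.2)²/1.36 = 262.4/1.36 = 193.0 m.

193 m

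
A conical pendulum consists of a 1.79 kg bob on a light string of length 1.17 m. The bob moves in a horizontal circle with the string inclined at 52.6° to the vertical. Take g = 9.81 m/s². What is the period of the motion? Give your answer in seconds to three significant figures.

1.69 s

r = L sinθ = 0.9295 m. From T sinθ = mω²r and T cosθ = mg: tanθ = ω²r/g, so ω² = g tanθ / r = g/(L cosθ).
ω = √(g/(L cosθ)) = √(9.81/(1.17 × 0.6074)) = √13.80 = 3.715 rad/s.
Period = 2π/ω = 1.691 s.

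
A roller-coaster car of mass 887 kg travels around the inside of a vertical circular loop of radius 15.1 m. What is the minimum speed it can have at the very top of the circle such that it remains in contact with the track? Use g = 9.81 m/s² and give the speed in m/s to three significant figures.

12.2 m/s

At the top, both weight mg and N point toward the centre: N + mg = mv²/r.
At minimum speed N → 0, so mg = mv_min²/r ⇒ v_min = √(g r) = √(9.81 × 15.1) = 12.17 m/s.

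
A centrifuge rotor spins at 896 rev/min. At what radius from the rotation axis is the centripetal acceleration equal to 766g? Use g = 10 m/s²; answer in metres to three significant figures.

0.870 m

ω = 896 rev/min × 2π/60 = 93.83 rad/s.
a_c = ω²r = 766g ⇒ r = 766 × 10.0 / (93.83)² = 7660/8804 = 0.8701 m.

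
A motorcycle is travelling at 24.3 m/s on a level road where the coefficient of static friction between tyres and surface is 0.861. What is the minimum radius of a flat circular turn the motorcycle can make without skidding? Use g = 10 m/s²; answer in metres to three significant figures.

68.6 m

At the limit, μ_s m g = m v²/r, so r_min = v²/(μ_s g) = (24.3)²/(0.861 × 10.0) = 590.5/8.610 = 68.58 m.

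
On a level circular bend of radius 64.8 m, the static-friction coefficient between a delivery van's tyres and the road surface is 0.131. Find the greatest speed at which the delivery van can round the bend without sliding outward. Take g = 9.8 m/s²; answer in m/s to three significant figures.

9.12 m/s

On a flat curve, static friction is the only horizontal force, so it must supply the full centripetal force: μ_s m g = m v²/r.
Mass cancels: v_max = √(μ_s g r) = √(0.131 × 9.8 × 64.8) = √83.19 = 9.121 m/s.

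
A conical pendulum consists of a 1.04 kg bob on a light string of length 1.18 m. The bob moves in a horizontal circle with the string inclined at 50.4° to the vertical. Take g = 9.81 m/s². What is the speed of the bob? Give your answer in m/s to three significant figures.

3.28 m/s

The radius of the circle is r = L sinθ = 1.18 × sin 50.4° = 0.9092 m.
Horizontally T sinθ = mv²/r and vertically T cosθ = mg, so tanθ = v²/(rg).
v = √(r g tanθ) = √(0.9092 × 9.81 × 1.209) = √10.78 = 3.284 m/s.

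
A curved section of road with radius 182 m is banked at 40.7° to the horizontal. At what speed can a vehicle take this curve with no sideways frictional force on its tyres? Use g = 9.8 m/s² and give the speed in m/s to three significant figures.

On a frictionless banked curve, N sinθ = mv²/r and N cosθ = mg, so tanθ = v²/(rg).
v = √(r g tanθ) = √(182 × 9.8 × tan 40.7°) = √(182 × 9.8 × 0.8601) = √1534 = 39.17 m/s.

39.2 m/s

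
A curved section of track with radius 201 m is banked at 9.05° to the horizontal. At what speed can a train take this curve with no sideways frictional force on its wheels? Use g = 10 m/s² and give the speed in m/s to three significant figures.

On a frictionless banked curve, N sinθ = mv²/r and N cosθ = mg, so tanθ = v²/(rg).
v = √(r g tanθ) = √(201 × 10.0 × tan 9.05°) = √(201 × 10.0 × 0.1593) = √320.2 = 17.89 m/s.

17.9 m/s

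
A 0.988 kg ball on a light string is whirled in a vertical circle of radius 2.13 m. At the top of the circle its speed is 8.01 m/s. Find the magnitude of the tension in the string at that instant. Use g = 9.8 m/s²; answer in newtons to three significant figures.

20.1 N

At the top, both T and the weight mg point inward (toward the centre), so T + mg = mv²/r.
T = m(v²/r − g) = 0.988 × ((8.01)²/2.13 − 9.8) = 0.988 × (30.12 − 9.8) = 0.988 × 20.32 = 20.08 N.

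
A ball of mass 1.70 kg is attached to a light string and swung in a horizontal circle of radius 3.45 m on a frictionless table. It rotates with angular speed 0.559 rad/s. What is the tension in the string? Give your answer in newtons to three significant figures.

v = ωr = 0.559 × 3.45 = 1.929 m/s.
The tension is the only horizontal force, so it supplies the full centripetal force: T = m v²/r = 1.70 × (1.929)²/3.45 = 1.70 × 3.719/3.45 = 1.833 N.

1.83 N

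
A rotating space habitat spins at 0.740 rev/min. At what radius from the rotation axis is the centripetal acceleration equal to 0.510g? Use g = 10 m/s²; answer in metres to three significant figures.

ω = 0.740 rev/min × 2π/60 = 0.07749 rad/s.
a_c = ω²r = 0.510g ⇒ r = 0.510 × 10.0 / (0.07749)² = 5.100/0.006005 = 849.3 m.

849 m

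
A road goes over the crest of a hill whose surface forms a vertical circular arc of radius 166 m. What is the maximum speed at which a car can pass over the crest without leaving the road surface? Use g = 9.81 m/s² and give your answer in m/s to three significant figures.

At the crest the centre of the circle is below the car, so the net downward (centripetal) force is mg − N = mv²/r.
The car leaves the road when N → 0, giving v_max = √(g r) = √(9.81 × 166) = 40.35 m/s.

40.4 m/s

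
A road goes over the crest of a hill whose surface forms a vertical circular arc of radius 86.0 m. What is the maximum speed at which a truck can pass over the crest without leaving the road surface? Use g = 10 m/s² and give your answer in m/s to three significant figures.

29.3 m/s

At the crest the centre of the circle is below the truck, so the net downward (centripetal) force is mg − N = mv²/r.
The truck leaves the road when N → 0, giving v_max = √(g r) = √(10.0 × 86.0) = 29.33 m/s.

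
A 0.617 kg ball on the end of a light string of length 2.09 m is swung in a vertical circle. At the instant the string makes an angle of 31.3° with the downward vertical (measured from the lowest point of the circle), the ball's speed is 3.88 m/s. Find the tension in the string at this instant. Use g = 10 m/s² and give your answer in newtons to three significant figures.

9.72 N

Take the radial direction toward the centre of the circle as positive. The component of the weight along the string toward the centre is −mg cos φ (φ measured from the bottom), so Newton's second law along the string gives T − mg cos φ = m v²/r.
cos 31.3° = 0.8545, so T = m(v²/r + g cos φ) = 0.617 × ((3.88)²/2.09 + 10.0 × 0.8545) = 0.617 × (7.203 + (8.545)) = 0.617 × 15.75 = 9.716 N.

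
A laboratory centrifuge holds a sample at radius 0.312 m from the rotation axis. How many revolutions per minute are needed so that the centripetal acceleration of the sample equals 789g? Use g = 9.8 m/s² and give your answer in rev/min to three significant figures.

Require ω²r = 789g, so ω = √(789 × 9.8/0.312) = 157.4 rad/s.
In rev/min: ω × 60/(2π) = 157.4 × 60/(2π) = 1503 rev/min.

1500 rev/min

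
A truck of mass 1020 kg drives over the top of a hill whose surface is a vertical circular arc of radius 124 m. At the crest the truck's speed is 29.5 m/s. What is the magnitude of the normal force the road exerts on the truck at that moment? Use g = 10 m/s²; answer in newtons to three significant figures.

At the crest the centripetal acceleration points downward (toward the centre of the arc), so mg − N = mv²/r.
N = m(g − v²/r) = 1020 × (10.0 − (29.5)²/124) = 1020 × (10.0 − 7.018) = 1020 × 2.982 = 3041 N.

3040 N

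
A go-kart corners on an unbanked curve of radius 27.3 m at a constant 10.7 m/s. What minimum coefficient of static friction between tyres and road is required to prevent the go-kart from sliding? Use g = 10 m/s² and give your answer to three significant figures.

Friction provides the centripetal force: μ_s m g = m v²/r, so μ_s = v²/(g r) = (10.70)²/(10.0 × 27.3) = 114.5/273.0 = 0.4194.

0.419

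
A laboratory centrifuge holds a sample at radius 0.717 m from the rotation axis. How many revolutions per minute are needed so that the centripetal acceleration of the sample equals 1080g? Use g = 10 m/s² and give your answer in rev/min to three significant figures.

1170 rev/min

Require ω²r = 1080g, so ω = √(1080 × 10.0/0.717) = 122.7 rad/s.
In rev/min: ω × 60/(2π) = 122.7 × 60/(2π) = 1172 rev/min.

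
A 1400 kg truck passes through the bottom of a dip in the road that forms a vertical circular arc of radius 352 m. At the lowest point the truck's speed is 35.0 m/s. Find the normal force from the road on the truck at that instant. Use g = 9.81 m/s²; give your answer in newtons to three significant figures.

18600 N

At the lowest point, N points up (toward the centre) and the weight mg points down (away from the centre), so the net inward force is N − mg = mv²/r.
N = m(v²/r + g) = 1400 × ((35.0)²/352 + 9.81) = 1400 × (3.480 + 9.81) = 1400 × 13.29 = 18610 N.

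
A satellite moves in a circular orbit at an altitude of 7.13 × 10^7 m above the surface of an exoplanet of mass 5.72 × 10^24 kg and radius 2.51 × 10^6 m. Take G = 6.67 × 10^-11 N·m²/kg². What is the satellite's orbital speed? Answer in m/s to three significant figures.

Orbital radius r = R + h = 2.51 × 10^6 + 7.13 × 10^7 = 7.381 × 10^7 m.
Gravity supplies the centripetal force: G M m / r² = m v² / r, so v = √(GM/r).
v = √(6.67 × 10^-11 × 5.72 × 10^24 / 7.381 × 10^7) = √(5.169 × 10^6) = 2274 m/s.

2270 m/s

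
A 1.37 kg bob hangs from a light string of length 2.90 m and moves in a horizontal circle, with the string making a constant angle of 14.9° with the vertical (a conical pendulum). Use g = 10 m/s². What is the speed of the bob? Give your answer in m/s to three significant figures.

1.41 m/s

The radius of the circle is r = L sinθ = 2.90 × sin 14.9° = 0.7457 m.
Horizontally T sinθ = mv²/r and vertically T cosθ = mg, so tanθ = v²/(rg).
v = √(r g tanθ) = √(0.7457 × 10.0 × 0.2661) = √1.984 = 1.409 m/s.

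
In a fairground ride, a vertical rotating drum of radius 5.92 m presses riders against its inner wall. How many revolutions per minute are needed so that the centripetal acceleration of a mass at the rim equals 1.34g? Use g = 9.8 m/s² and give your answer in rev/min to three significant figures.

Require ω²r = 1.34g, so ω = √(1.34 × 9.8/5.92) = 1.489 rad/s.
In rev/min: ω × 60/(2π) = 1.489 × 60/(2π) = 14.22 rev/min.

14.2 rev/min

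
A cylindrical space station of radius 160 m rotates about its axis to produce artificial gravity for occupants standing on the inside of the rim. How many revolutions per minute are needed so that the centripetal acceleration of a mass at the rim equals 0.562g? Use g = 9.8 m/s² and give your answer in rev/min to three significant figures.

1.77 rev/min

Require ω²r = 0.562g, so ω = √(0.562 × 9.8/160) = 0.1855 rad/s.
In rev/min: ω × 60/(2π) = 0.1855 × 60/(2π) = 1.772 rev/min.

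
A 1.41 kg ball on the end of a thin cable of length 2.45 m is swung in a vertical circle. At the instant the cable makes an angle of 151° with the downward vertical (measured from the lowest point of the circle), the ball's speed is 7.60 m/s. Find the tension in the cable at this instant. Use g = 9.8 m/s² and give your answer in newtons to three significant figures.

21.2 N

Take the radial direction toward the centre of the circle as positive. The component of the weight along the string toward the centre is −mg cos φ (φ measured from the bottom), so Newton's second law along the string gives T − mg cos φ = m v²/r.
cos 151° = -0.8746, so T = m(v²/r + g cos φ) = 1.41 × ((7.60)²/2.45 + 9.8 × -0.8746) = 1.41 × (23.58 + (-8.571)) = 1.41 × 15.00 = 21.16 N.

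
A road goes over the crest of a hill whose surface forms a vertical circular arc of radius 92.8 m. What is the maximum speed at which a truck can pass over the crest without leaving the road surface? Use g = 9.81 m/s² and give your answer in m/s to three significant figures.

At the crest the centre of the circle is below the truck, so the net downward (centripetal) force is mg − N = mv²/r.
The truck leaves the road when N → 0, giving v_max = √(g r) = √(9.81 × 92.8) = 30.17 m/s.

30.2 m/s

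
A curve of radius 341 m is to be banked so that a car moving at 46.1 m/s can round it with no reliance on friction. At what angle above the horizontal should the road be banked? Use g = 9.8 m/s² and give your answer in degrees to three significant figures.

32.5°

For a frictionless banked turn: horizontally N sinθ = mv²/r and vertically N cosθ = mg.
Dividing: tanθ = v²/(r g) = (46.1)²/(341 × 9.8) = 2125/3342 = 0.6359.
θ = arctan(0.6359) = 32.45°.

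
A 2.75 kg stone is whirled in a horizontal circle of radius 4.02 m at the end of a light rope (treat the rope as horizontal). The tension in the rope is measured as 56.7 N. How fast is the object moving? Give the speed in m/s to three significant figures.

T = m v²/r ⇒ v = √(T r / m) = √(56.7 × 4.02 / 2.75) = √82.89 = 9.104 m/s.

9.10 m/s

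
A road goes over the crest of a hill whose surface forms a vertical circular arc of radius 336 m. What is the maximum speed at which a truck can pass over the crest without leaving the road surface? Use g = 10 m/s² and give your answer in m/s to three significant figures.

58.0 m/s

At the crest the centre of the circle is below the truck, so the net downward (centripetal) force is mg − N = mv²/r.
The truck leaves the road when N → 0, giving v_max = √(g r) = √(10.0 × 336) = 57.97 m/s.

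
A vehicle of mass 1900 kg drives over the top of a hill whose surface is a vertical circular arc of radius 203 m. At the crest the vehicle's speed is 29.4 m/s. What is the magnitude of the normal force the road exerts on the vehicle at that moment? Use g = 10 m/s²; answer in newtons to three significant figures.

10900 N

At the crest the centripetal acceleration points downward (toward the centre of the arc), so mg − N = mv²/r.
N = m(g − v²/r) = 1900 × (10.0 − (29.4)²/203) = 1900 × (10.0 − 4.258) = 1900 × 5.742 = 10910 N.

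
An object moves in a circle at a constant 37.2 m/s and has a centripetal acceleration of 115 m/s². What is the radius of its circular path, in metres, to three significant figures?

12.0 m

a_c = v²/r ⇒ r = v²/a_c = (37.2)²/115 = 1384/115 = 12.03 m.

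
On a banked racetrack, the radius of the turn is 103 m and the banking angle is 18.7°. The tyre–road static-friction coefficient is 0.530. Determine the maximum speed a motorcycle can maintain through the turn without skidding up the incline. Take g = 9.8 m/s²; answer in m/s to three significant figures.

32.7 m/s

At the maximum speed, friction acts down the slope at its limiting value f = μN. Radially (horizontal, toward centre): N sinθ + μN cosθ = mv²/r. Vertically: N cosθ − μN sinθ = mg.
Dividing: v² = r g (sinθ + μcosθ)/(cosθ − μsinθ).
sinθ + μcosθ = 0.3206 + 0.530×0.9472 = 0.8226; cosθ − μsinθ = 0.9472 − 0.530×0.3206 = 0.7773.
v² = 103 × 9.8 × 0.8226/0.7773 = 1068 m²/s², so v = 32.68 m/s.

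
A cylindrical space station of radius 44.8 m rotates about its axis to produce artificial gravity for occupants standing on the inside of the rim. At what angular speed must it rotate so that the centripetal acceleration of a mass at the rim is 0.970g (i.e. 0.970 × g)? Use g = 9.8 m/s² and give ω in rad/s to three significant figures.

0.461 rad/s

Centripetal acceleration a_c = ω²r. Setting ω²r = 0.970g:
ω = √(0.970g / r) = √(0.970 × 9.8 / 44.8) = √0.2122 = 0.4606 rad/s.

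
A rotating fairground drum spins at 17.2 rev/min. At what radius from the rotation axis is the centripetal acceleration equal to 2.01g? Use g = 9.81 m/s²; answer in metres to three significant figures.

ω = 17.2 rev/min × 2π/60 = 1.801 rad/s.
a_c = ω²r = 2.01g ⇒ r = 2.01 × 9.81 / (1.801)² = 19.72/3.244 = 6.078 m.

6.08 m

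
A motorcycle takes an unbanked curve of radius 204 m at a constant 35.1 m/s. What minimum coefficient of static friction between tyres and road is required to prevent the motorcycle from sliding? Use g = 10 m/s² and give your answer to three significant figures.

0.604

Friction provides the centripetal force: μ_s m g = m v²/r, so μ_s = v²/(g r) = (35.10)²/(10.0 × 204) = 1232/2040 = 0.6039.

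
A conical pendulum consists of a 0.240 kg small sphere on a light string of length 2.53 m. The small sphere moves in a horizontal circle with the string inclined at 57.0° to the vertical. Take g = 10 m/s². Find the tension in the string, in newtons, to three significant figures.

Vertically the bob has no acceleration, so T cosθ = mg.
T = mg/cosθ = 0.240 × 10.0 / cos 57.0° = 2.400/0.5446 = 4.407 N.

4.41 N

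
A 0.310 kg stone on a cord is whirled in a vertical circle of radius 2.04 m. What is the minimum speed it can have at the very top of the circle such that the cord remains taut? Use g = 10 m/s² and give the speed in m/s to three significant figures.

At the highest point the centre is directly below, so both the weight and T act inward: T + mg = mv²/r.
At minimum speed T → 0, so mg = mv_min²/r ⇒ v_min = √(g r) = √(10.0 × 2.04) = 4.517 m/s.

4.52 m/s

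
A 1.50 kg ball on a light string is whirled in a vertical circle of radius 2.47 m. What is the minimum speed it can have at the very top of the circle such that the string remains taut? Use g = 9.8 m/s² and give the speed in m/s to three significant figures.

4.92 m/s

At the highest point the centre is directly below, so both the weight and T act inward: T + mg = mv²/r.
At minimum speed T → 0, so mg = mv_min²/r ⇒ v_min = √(g r) = √(9.8 × 2.47) = 4.920 m/s.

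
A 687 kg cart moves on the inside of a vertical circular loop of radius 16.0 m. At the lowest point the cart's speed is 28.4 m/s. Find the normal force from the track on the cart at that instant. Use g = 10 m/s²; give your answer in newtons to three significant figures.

41500 N

At the lowest point, N points up (toward the centre) and the weight mg points down (away from the centre), so the net inward force is N − mg = mv²/r.
N = m(v²/r + g) = 687 × ((28.4)²/16.0 + 10.0) = 687 × (50.41 + 10.0) = 687 × 60.41 = 41500 N.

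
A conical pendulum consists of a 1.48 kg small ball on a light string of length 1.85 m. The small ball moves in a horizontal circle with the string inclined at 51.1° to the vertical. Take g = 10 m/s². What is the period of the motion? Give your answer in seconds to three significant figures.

r = L sinθ = 1.440 m. From T sinθ = mω²r and T cosθ = mg: tanθ = ω²r/g, so ω² = g tanθ / r = g/(L cosθ).
ω = √(g/(L cosθ)) = √(10.0/(1.85 × 0.6280)) = √8.608 = 2.934 rad/s.
Period = 2π/ω = 2.142 s.

2.14 s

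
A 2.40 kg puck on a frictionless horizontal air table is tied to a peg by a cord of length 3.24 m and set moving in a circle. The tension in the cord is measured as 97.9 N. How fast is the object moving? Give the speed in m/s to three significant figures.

T = m v²/r ⇒ v = √(T r / m) = √(97.9 × 3.24 / 2.40) = √132.2 = 11.50 m/s.

11.5 m/s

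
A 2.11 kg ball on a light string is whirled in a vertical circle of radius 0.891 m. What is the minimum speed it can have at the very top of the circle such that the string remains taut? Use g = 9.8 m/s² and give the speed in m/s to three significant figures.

2.95 m/s

At the top, both weight mg and T point toward the centre: T + mg = mv²/r.
At minimum speed T → 0, so mg = mv_min²/r ⇒ v_min = √(g r) = √(9.8 × 0.891) = 2.955 m/s.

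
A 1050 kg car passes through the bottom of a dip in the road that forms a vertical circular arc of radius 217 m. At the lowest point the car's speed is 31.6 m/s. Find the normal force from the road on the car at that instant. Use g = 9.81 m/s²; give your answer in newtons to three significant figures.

15100 N

At the lowest point, N points up (toward the centre) and the weight mg points down (away from the centre), so the net inward force is N − mg = mv²/r.
N = m(v²/r + g) = 1050 × ((31.6)²/217 + 9.81) = 1050 × (4.602 + 9.81) = 1050 × 14.41 = 15130 N.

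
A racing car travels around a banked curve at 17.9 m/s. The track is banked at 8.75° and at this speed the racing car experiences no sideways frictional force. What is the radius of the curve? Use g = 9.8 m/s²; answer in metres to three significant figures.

212 m

Frictionless banking: tanθ = v²/(rg), so r = v²/(g tanθ).
r = (17.9)²/(9.8 × tan 8.75°) = 320.4/(9.8 × 0.1539) = 320.4/1.508 = 212.4 m.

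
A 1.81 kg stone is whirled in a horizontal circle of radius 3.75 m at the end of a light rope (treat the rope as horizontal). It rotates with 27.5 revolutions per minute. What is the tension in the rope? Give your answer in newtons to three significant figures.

ω = 27.5 rev/min × 2π/60 = 2.880 rad/s, so v = ωr = 2.880 × 3.75 = 10.80 m/s.
The tension is the only horizontal force, so it supplies the full centripetal force: T = m v²/r = 1.81 × (10.80)²/3.75 = 1.81 × 116.6/3.75 = 56.29 N.

56.3 N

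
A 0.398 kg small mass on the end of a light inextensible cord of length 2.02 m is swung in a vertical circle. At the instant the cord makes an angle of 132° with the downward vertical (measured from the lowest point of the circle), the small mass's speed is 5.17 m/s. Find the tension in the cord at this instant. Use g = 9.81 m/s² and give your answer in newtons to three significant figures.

Take the radial direction toward the centre of the circle as positive. The component of the weight along the string toward the centre is −mg cos φ (φ measured from the bottom), so Newton's second law along the string gives T − mg cos φ = m v²/r.
cos 132° = -0.6691, so T = m(v²/r + g cos φ) = 0.398 × ((5.17)²/2.02 + 9.81 × -0.6691) = 0.398 × (13.23 + (-6.564)) = 0.398 × 6.668 = 2.654 N.

2.65 N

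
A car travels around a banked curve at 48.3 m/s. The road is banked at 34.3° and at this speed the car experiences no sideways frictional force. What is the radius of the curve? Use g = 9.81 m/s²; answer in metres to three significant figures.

Frictionless banking: tanθ = v²/(rg), so r = v²/(g tanθ).
r = (48.3)²/(9.81 × tan 34.3°) = 2333/(9.81 × 0.6822) = 2333/6.692 = 348.6 m.

349 m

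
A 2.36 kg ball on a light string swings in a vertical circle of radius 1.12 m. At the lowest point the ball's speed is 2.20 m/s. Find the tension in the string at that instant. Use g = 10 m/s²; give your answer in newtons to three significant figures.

33.8 N

At the lowest point, T points up (toward the centre) and the weight mg points down (away from the centre), so the net inward force is T − mg = mv²/r.
T = m(v²/r + g) = 2.36 × ((2.20)²/1.12 + 10.0) = 2.36 × (4.321 + 10.0) = 2.36 × 14.32 = 33.80 N.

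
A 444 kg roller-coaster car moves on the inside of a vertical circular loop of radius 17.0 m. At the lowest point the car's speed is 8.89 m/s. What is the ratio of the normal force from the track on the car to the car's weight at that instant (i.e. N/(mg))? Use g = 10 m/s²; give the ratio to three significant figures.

At the bottom, N − mg = mv²/r, so N = m(v²/r + g) and N/(mg) = v²/(rg) + 1 = (8.89)²/(17.0 × 10.0) + 1 = 0.4649 + 1 = 1.465.

1.46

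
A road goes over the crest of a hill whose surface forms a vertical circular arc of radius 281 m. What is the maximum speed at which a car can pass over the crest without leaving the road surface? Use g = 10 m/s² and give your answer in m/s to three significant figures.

At the crest the centre of the circle is below the car, so the net downward (centripetal) force is mg − N = mv²/r.
The car leaves the road when N → 0, giving v_max = √(g r) = √(10.0 × 281) = 53.01 m/s.

53.0 m/s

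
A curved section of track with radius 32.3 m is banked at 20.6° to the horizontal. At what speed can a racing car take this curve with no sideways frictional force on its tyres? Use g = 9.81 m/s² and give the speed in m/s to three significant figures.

On a frictionless banked curve, N sinθ = mv²/r and N cosθ = mg, so tanθ = v²/(rg).
v = √(r g tanθ) = √(32.3 × 9.81 × tan 20.6°) = √(32.3 × 9.81 × 0.3759) = √119.1 = 10.91 m/s.

10.9 m/s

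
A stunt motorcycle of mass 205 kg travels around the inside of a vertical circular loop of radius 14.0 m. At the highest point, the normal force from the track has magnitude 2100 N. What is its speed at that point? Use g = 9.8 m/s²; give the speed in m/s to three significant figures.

16.8 m/s

At the top, N + mg = mv²/r, so v = √(r(N/m + g)) = √(14.0 × (2100/205 + 9.8)) = √(14.0 × 20.04) = √280.6 = 16.75 m/s.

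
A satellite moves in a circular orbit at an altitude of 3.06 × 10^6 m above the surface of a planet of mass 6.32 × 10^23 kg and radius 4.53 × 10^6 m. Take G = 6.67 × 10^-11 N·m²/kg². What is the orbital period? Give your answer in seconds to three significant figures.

20200 s

r = R + h = 4.53 × 10^6 + 3.06 × 10^6 = 7.590 × 10^6 m. Gravity provides the centripetal force: G M m / r² = m v² / r ⇒ v = √(GM/r) = 2357 m/s.
T = 2πr/v = 2π × 7.590 × 10^6 / 2357 = 20240 s.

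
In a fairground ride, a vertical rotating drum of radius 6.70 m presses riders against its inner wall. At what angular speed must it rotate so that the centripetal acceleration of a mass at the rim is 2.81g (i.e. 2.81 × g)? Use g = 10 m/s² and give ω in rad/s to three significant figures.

Centripetal acceleration a_c = ω²r. Setting ω²r = 2.81g:
ω = √(2.81g / r) = √(2.81 × 10.0 / 6.70) = √4.194 = 2.048 rad/s.

2.05 rad/s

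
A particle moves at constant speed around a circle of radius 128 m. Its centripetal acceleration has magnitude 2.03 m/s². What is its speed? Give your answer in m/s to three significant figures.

a_c = v²/r ⇒ v = √(a_c · r) = √(2.03 × 128) = √259.8 = 16.12 m/s.

16.1 m/s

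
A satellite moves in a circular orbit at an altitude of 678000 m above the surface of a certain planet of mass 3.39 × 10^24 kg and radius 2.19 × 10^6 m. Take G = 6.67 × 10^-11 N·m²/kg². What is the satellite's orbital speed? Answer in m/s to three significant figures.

8880 m/s

Orbital radius r = R + h = 2.19 × 10^6 + 678000 = 2.868 × 10^6 m.
Gravity supplies the centripetal force: G M m / r² = m v² / r, so v = √(GM/r).
v = √(6.67 × 10^-11 × 3.39 × 10^24 / 2.868 × 10^6) = √(7.884 × 10^7) = 8879 m/s.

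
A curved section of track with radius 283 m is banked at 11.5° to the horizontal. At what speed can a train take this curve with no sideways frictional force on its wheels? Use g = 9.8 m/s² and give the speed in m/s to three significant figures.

23.8 m/s

On a frictionless banked curve, N sinθ = mv²/r and N cosθ = mg, so tanθ = v²/(rg).
v = √(r g tanθ) = √(283 × 9.8 × tan 11.5°) = √(283 × 9.8 × 0.2035) = √564.3 = 23.75 m/s.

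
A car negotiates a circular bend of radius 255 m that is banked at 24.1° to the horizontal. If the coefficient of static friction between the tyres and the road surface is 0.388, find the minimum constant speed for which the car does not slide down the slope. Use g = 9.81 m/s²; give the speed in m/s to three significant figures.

11.2 m/s

At the minimum speed, friction acts up the slope at its limiting value f = μN. Radially (horizontal, toward centre): N sinθ − μN cosθ = mv²/r. Vertically: N cosθ + μN sinθ = mg.
Dividing: v² = r g (sinθ − μcosθ)/(cosθ + μsinθ).
sinθ − μcosθ = 0.4083 − 0.388×0.9128 = 0.05415; cosθ + μsinθ = 0.9128 + 0.388×0.4083 = 1.071.
v² = 255 × 9.81 × 0.05415/1.071 = 126.4 m²/s², so v = 11.24 m/s.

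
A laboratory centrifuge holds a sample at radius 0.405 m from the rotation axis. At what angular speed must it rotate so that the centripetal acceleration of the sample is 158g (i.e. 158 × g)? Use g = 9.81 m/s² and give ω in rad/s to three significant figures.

Centripetal acceleration a_c = ω²r. Setting ω²r = 158g:
ω = √(158g / r) = √(158 × 9.81 / 0.405) = √3827 = 61.86 rad/s.

61.9 rad/s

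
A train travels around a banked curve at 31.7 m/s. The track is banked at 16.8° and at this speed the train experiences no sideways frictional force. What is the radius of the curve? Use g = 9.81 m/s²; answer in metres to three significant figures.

339 m

Frictionless banking: tanθ = v²/(rg), so r = v²/(g tanθ).
r = (31.7)²/(9.81 × tan 16.8°) = 1005/(9.81 × 0.3019) = 1005/2.962 = 339.3 m.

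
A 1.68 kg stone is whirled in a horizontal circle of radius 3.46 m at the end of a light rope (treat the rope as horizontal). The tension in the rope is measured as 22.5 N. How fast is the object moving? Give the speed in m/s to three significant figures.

T = m v²/r ⇒ v = √(T r / m) = √(22.5 × 3.46 / 1.68) = √46.34 = 6.807 m/s.

6.81 m/s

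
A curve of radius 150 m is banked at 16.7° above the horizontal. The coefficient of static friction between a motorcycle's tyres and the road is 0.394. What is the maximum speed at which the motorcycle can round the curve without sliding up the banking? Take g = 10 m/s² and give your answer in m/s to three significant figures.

34.4 m/s

At the maximum speed, friction acts down the slope at its limiting value f = μN. Radially (horizontal, toward centre): N sinθ + μN cosθ = mv²/r. Vertically: N cosθ − μN sinθ = mg.
Dividing: v² = r g (sinθ + μcosθ)/(cosθ − μsinθ).
sinθ + μcosθ = 0.2874 + 0.394×0.9578 = 0.6647; cosθ − μsinθ = 0.9578 − 0.394×0.2874 = 0.8446.
v² = 150 × 10.0 × 0.6647/0.8446 = 1181 m²/s², so v = 34.36 m/s.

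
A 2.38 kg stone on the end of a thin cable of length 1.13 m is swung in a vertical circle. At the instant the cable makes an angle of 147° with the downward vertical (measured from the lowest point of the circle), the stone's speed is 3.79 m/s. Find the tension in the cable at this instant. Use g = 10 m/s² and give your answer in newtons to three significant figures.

Take the radial direction toward the centre of the circle as positive. The component of the weight along the string toward the centre is −mg cos φ (φ measured from the bottom), so Newton's second law along the string gives T − mg cos φ = m v²/r.
cos 147° = -0.8387, so T = m(v²/r + g cos φ) = 2.38 × ((3.79)²/1.13 + 10.0 × -0.8387) = 2.38 × (12.71 + (-8.387)) = 2.38 × 4.325 = 10.29 N.

10.3 N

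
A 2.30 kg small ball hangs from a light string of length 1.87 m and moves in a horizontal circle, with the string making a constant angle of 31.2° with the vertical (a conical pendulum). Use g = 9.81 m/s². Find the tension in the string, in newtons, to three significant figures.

Vertically the bob has no acceleration, so T cosθ = mg.
T = mg/cosθ = 2.30 × 9.81 / cos 31.2° = 22.56/0.8554 = 26.38 N.

26.4 N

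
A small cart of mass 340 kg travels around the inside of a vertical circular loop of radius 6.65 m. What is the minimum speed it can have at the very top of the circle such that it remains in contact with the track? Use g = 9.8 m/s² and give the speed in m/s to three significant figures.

At the highest point the centre is directly below, so both the weight and N act inward: N + mg = mv²/r.
At minimum speed N → 0, so mg = mv_min²/r ⇒ v_min = √(g r) = √(9.8 × 6.65) = 8.073 m/s.

8.07 m/s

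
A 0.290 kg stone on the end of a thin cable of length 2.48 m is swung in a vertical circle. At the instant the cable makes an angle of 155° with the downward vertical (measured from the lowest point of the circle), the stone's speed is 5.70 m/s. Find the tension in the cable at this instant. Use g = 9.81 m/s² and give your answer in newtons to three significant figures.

1.22 N

Take the radial direction toward the centre of the circle as positive. The component of the weight along the string toward the centre is −mg cos φ (φ measured from the bottom), so Newton's second law along the string gives T − mg cos φ = m v²/r.
cos 155° = -0.9063, so T = m(v²/r + g cos φ) = 0.290 × ((5.70)²/2.48 + 9.81 × -0.9063) = 0.290 × (13.10 + (-8.891)) = 0.290 × 4.210 = 1.221 N.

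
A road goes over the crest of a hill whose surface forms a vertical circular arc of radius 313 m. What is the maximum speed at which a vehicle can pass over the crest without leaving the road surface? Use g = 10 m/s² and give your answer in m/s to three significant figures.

At the crest the centre of the circle is below the vehicle, so the net downward (centripetal) force is mg − N = mv²/r.
The vehicle leaves the road when N → 0, giving v_max = √(g r) = √(10.0 × 313) = 55.95 m/s.

55.9 m/s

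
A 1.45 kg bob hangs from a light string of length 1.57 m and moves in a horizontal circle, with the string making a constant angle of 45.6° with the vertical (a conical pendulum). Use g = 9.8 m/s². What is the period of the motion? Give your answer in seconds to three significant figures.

2.10 s

r = L sinθ = 1.122 m. From T sinθ = mω²r and T cosθ = mg: tanθ = ω²r/g, so ω² = g tanθ / r = g/(L cosθ).
ω = √(g/(L cosθ)) = √(9.8/(1.57 × 0.6997)) = √8.921 = 2.987 rad/s.
Period = 2π/ω = 2.104 s.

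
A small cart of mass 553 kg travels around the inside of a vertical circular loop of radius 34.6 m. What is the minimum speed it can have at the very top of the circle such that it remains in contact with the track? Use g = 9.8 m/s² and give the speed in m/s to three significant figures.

18.4 m/s

At the top, both weight mg and N point toward the centre: N + mg = mv²/r.
At minimum speed N → 0, so mg = mv_min²/r ⇒ v_min = √(g r) = √(9.8 × 34.6) = 18.41 m/s.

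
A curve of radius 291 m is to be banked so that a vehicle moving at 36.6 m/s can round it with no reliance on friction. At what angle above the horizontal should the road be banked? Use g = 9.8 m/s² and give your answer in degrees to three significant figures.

With no friction, the horizontal component of the normal force provides the centripetal force: N sinθ = mv²/r, while N cosθ = mg vertically.
Dividing: tanθ = v²/(r g) = (36.6)²/(291 × 9.8) = 1340/2852 = 0.4697.
θ = arctan(0.4697) = 25.16°.

25.2°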